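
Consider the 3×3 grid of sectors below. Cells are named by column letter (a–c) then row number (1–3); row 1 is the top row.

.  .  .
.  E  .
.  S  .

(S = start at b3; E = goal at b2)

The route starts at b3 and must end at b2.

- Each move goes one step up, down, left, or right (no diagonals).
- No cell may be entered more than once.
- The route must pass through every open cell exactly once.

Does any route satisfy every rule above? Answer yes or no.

no

Colour the cells like a checkerboard: each orthogonal step flips colour, so a Hamiltonian route alternates colours. Here there are 5 cells of one colour and 4 of the other, with start on the opposite colour to the goal — the counts and endpoints can't be arranged into an alternating sequence of length 9, so no Hamiltonian route exists.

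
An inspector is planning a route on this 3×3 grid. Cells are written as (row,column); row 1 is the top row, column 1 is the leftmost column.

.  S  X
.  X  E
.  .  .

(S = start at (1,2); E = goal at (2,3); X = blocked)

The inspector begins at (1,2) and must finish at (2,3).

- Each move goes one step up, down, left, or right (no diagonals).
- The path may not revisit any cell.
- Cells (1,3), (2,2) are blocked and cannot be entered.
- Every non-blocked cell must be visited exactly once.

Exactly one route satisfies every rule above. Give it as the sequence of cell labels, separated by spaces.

Need to visit all 7 open cells exactly once, starting at (1,2) and ending at (2,3).
Route from (1,2): left 1 to (1,1), down 2 to (3,1), right 2 to (3,3), up 1 to (2,3) — 6 moves in all.
Check: all 7 open cells covered.

(1,2) (1,1) (2,1) (3,1) (3,2) (3,3) (2,3)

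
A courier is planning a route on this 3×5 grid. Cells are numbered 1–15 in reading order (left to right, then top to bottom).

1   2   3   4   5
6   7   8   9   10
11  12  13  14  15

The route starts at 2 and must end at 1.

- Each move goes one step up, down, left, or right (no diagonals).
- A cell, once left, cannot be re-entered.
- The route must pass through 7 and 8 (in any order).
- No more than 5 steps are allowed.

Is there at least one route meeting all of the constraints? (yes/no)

yes

One route that works: 2 → 3 → 8 → 7 → 6 → 1.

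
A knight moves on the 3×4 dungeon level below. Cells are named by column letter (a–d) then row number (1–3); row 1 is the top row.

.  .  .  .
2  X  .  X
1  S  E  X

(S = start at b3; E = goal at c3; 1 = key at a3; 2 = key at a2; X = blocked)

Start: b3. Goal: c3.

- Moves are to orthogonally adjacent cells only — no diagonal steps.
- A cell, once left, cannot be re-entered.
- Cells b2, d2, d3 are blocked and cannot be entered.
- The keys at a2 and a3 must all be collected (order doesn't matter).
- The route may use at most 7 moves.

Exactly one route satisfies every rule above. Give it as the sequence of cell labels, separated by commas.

Any route must reach a2 and a3 and still end at c3 within 7 moves, so the order of the required stops is forced.
Route from b3: left to a3, 2× up (reaching a1), 2× right (reaching c1), 2× down (reaching c3) — 7 moves in all.
Check: all required cells visited; 7 ≤ 7 moves.

b3, a3, a2, a1, b1, c1, c2, c3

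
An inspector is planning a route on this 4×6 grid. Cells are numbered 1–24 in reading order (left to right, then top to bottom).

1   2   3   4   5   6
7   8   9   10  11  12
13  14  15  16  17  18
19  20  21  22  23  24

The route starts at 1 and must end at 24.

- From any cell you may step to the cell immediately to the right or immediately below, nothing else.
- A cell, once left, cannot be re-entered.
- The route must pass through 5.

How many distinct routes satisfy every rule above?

A right/down-only route from 1 to 24 makes exactly 3 down-moves and 5 right-moves in some order.
With no other constraints that would be C(8,3) = 56 routes.
Split at 5 and multiply the segment counts: 1→5: 1; 5→24: 4; product = 4.
That gives 4 routes.

4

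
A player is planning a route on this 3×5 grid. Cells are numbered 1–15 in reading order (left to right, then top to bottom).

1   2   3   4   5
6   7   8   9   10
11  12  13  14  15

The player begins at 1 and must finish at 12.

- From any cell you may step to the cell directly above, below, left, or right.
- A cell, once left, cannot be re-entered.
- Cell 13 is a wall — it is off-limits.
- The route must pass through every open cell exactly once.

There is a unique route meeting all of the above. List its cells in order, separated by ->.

Need to visit all 14 open cells exactly once, starting at 1 and ending at 12.
Cell 11 has only two open neighbours (6 and 12), so the path must pass straight through it: one of those is the cell it's entered from and the other is where it exits.
Route from 1: right 4 to 5, down 2 to 15, left 1 to 14, up 1 to 9, left 3 to 6, down 1 to 11, right 1 to 12 — 13 moves in all.
Check: all 14 open cells covered.

1 -> 2 -> 3 -> 4 -> 5 -> 10 -> 15 -> 14 -> 9 -> 8 -> 7 -> 6 -> 11 -> 12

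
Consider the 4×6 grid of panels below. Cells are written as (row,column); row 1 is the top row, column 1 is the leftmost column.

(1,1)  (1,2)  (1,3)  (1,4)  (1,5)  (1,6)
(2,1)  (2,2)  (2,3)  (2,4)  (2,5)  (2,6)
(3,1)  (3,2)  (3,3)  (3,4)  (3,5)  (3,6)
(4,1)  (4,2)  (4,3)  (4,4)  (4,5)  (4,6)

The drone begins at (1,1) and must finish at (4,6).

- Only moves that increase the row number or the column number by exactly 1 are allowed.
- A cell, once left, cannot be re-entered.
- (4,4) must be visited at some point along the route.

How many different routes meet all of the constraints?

20

A right/down-only route from (1,1) to (4,6) makes exactly 3 down-moves and 5 right-moves in some order.
With no other constraints that would be C(8,3) = 56 routes.
Split at (4,4) and multiply the segment counts: (1,1)→(4,4): 20; (4,4)→(4,6): 1; product = 20.
That gives 20 routes.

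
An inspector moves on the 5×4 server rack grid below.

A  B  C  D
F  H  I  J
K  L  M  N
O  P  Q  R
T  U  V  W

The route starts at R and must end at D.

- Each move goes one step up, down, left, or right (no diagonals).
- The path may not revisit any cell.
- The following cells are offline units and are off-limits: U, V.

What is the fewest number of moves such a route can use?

3

The Manhattan distance from R to D is |4−1| + |4−4| = 3, so at least 3 moves are needed.
A route of 3 moves achieves this: R → N → J → D.
Since 3 matches the lower bound, it is optimal.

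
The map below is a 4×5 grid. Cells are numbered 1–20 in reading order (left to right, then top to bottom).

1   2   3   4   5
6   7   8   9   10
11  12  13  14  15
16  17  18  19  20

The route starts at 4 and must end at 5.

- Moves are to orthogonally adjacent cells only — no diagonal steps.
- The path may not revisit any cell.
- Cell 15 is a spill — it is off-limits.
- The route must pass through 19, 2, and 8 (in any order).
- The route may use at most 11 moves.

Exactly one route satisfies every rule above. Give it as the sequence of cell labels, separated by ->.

Any route must reach 19, 2, and 8 and still end at 5 within 11 moves, so the order of the required stops is forced.
Route from 4: 2× left (reaching 2), down to 7, right to 8, 2× down (reaching 18), right to 19, 2× up (reaching 9), right to 10, up to 5 — 11 moves in all.
Check: all required cells visited; 11 ≤ 11 moves.

4 -> 3 -> 2 -> 7 -> 8 -> 13 -> 18 -> 19 -> 14 -> 9 -> 10 -> 5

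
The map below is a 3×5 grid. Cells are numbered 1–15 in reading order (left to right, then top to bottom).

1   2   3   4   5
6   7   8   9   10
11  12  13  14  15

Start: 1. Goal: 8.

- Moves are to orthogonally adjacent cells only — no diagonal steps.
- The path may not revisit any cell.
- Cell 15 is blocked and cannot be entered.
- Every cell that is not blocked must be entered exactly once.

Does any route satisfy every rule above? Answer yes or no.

One route that works: 1 → 6 → 11 → 12 → 7 → 2 → 3 → 4 → 5 → 10 → 9 → 14 → 13 → 8.

yes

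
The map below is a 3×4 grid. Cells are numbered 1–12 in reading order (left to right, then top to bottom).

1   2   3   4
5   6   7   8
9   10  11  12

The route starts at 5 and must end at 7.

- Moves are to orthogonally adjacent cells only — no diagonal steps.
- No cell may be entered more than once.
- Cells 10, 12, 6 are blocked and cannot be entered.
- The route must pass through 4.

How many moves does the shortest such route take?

6

Any route passes through 4 somewhere between 5 and 7. Summing Manhattan distances along the two legs (5 → 4 → 7) gives a lower bound of 4 + 2 = 6 moves.
A route of 6 moves achieves this: 5 → 1 → 2 → 3 → 4 → 8 → 7.
Since 6 matches the lower bound, it is optimal.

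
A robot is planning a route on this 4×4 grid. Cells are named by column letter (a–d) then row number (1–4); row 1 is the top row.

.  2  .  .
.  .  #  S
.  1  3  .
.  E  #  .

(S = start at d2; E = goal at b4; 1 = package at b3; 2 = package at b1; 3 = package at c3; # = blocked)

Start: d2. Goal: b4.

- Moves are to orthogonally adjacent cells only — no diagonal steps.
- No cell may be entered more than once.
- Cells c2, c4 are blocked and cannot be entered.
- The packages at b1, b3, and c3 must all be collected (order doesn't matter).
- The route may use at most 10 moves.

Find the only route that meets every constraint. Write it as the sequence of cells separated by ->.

d2 -> d3 -> c3 -> b3 -> b2 -> b1 -> a1 -> a2 -> a3 -> a4 -> b4

Any route must reach b1, b3, and c3 and still end at b4 within 10 moves, so the order of the required stops is forced.
Route from d2: down 1 to d3, left 2 to b3, up 2 to b1, left 1 to a1, down 3 to a4, right 1 to b4 — 10 moves in all.
Check: all required cells visited; 10 ≤ 10 moves.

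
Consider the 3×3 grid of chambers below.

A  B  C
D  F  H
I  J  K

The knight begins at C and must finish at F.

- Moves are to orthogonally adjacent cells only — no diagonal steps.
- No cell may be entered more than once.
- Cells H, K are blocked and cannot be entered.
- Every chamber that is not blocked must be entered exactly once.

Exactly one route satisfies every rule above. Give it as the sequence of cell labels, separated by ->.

Need to visit all 7 open cells exactly once, starting at C and ending at F.
Cell J has only two open neighbours (F and I), so the path must pass straight through it: one of those is the cell it's entered from and the other is where it exits.
Route from C: left 2 to A, down 2 to I, right 1 to J, up 1 to F — 6 moves in all.
Check: all 7 open cells covered.

C -> B -> A -> D -> I -> J -> F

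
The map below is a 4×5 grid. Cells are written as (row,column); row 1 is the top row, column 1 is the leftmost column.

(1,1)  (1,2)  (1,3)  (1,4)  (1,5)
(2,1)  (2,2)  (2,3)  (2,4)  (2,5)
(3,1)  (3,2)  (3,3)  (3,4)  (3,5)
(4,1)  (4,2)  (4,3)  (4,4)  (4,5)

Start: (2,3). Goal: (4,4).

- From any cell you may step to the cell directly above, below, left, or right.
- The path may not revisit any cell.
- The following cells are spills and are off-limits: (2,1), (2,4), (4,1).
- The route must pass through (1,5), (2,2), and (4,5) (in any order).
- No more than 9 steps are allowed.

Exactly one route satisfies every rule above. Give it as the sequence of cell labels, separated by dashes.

The budget equals the shortest possible length, so every move has to be on a shortest route through the required cells.
Route from (2,3): left to (2,2), up to (1,2), 3× right (reaching (1,5)), 3× down (reaching (4,5)), left to (4,4) — 9 moves in all.
Check: all required cells visited; 9 ≤ 9 moves.

(2,3) - (2,2) - (1,2) - (1,3) - (1,4) - (1,5) - (2,5) - (3,5) - (4,5) - (4,4)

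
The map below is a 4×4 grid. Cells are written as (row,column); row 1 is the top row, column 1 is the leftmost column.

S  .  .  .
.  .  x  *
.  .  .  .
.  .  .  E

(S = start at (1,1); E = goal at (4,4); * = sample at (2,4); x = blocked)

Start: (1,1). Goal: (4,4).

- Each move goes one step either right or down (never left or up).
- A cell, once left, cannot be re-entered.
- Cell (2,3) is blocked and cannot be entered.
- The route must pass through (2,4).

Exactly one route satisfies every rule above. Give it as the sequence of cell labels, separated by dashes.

(1,1) - (1,2) - (1,3) - (1,4) - (2,4) - (3,4) - (4,4)

Moves only go right or down, so the column and row indices never decrease.
Route from (1,1): 3× right (reaching (1,4)), 3× down (reaching (4,4)) — 6 moves in all.
Check: all required cells visited.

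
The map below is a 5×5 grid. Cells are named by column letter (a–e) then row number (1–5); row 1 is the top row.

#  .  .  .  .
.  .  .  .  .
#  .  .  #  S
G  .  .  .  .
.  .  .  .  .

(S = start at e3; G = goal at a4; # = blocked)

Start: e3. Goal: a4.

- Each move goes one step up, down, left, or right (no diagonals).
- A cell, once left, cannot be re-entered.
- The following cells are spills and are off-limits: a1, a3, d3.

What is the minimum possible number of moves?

The Manhattan distance from e3 to a4 is |3−4| + |5−1| = 5, so at least 5 moves are needed.
A route of 5 moves achieves this: e3 → e4 → d4 → c4 → b4 → a4.
Since 5 matches the lower bound, it is optimal.

5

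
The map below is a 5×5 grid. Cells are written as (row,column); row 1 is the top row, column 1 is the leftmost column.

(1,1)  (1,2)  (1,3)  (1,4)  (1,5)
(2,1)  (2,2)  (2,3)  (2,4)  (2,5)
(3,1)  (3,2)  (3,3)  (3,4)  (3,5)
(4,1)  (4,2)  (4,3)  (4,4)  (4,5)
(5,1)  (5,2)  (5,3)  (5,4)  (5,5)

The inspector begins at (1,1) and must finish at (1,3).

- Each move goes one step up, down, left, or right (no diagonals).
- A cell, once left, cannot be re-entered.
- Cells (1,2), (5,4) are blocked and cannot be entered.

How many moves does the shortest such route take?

4

The Manhattan distance from (1,1) to (1,3) is |1−1| + |1−3| = 2, so at least 2 moves are needed.
That bound ignores the blocked cells. Measuring each leg by the fewest moves that actually steer around them ((1,1)→(1,3): 4) raises the lower bound to 4.
A route of 4 moves exists: (1,1) → (2,1) → (2,2) → (2,3) → (1,3).
Since 4 matches that lower bound, it is optimal.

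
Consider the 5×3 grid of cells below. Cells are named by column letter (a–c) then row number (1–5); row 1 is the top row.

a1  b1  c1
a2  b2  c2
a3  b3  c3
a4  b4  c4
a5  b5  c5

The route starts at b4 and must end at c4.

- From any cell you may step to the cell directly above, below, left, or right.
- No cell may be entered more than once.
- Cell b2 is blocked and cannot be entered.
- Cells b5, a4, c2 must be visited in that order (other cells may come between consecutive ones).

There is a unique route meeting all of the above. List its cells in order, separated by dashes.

b4 - b5 - a5 - a4 - a3 - a2 - a1 - b1 - c1 - c2 - c3 - c4

The waypoints must appear in the order b5, a4, c2, with no cell reused.
Route from b4: down to b5, left to a5, 4× up (reaching a1), 2× right (reaching c1), 3× down (reaching c4) — 11 moves in all.
Check: order respected (b5 at step 1, a4 at step 3, c2 at step 9).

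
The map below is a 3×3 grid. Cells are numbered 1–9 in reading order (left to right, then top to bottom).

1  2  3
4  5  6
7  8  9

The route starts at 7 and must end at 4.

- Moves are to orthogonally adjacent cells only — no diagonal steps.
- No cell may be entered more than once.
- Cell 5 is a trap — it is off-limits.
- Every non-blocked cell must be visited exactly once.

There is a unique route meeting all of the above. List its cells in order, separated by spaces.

Need to visit all 8 open cells exactly once, starting at 7 and ending at 4.
Route from 7: 2× right (reaching 9), 2× up (reaching 3), 2× left (reaching 1), down to 4 — 7 moves in all.
Check: all 8 open cells covered.

7 8 9 6 3 2 1 4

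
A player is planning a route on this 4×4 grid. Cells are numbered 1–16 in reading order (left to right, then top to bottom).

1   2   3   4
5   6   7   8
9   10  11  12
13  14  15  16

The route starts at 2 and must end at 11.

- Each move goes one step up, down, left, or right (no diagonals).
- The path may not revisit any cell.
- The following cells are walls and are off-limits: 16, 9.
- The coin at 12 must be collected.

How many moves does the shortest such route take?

Any route passes through 12 somewhere between 2 and 11. Summing Manhattan distances along the two legs (2 → 12 → 11) gives a lower bound of 4 + 1 = 5 moves.
A route of 5 moves achieves this: 2 → 6 → 7 → 8 → 12 → 11.
Since 5 matches the lower bound, it is optimal.

5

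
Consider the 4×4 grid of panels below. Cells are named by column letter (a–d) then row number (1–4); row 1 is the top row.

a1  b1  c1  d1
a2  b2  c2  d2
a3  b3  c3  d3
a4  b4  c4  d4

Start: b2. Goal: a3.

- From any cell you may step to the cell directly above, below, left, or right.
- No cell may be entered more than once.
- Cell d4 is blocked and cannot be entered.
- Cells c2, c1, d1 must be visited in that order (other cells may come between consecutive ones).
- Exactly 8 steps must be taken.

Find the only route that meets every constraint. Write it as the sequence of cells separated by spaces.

b2 c2 c1 d1 d2 d3 c3 b3 a3

The waypoints must appear in the order c2, c1, d1, with no cell reused.
Route from b2: right 1 to c2, up 1 to c1, right 1 to d1, down 2 to d3, left 3 to a3 — 8 moves in all.
Check: order respected (c2 at step 1, c1 at step 2, d1 at step 3); 8 moves as required.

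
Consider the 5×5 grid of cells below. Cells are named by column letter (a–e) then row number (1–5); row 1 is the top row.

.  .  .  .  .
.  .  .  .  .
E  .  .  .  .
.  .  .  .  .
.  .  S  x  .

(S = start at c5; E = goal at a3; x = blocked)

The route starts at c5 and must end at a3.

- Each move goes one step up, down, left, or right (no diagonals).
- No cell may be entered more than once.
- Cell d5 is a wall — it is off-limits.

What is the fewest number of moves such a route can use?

4

The Manhattan distance from c5 to a3 is |5−3| + |3−1| = 4, so at least 4 moves are needed.
A route of 4 moves achieves this: c5 → c4 → c3 → b3 → a3.
Since 4 matches the lower bound, it is optimal.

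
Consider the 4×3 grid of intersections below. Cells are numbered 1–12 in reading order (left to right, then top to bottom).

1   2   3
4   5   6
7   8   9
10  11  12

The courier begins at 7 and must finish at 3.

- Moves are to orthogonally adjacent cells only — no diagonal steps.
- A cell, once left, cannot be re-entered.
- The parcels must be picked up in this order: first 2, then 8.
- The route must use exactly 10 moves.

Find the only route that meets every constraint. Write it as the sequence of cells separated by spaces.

7 4 1 2 5 8 11 12 9 6 3

The waypoints must appear in the order 2, 8, with no cell reused.
Route from 7: 2× up (reaching 1), right to 2, 3× down (reaching 11), right to 12, 3× up (reaching 3) — 10 moves in all.
Check: order respected (2 at step 3, 8 at step 5); 10 moves as required.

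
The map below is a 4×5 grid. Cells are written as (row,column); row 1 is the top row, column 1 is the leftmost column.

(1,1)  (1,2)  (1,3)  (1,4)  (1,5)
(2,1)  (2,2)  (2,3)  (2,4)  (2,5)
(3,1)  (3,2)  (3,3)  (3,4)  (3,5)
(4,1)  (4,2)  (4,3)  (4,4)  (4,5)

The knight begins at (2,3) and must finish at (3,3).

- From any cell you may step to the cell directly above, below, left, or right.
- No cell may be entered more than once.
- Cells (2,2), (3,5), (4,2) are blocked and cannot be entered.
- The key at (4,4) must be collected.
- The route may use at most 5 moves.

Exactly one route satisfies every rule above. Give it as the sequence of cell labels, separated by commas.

The 5-move cap with required stops at (4,4) leaves no slack for detours.
Route from (2,3): right 1 to (2,4), down 2 to (4,4), left 1 to (4,3), up 1 to (3,3) — 5 moves in all.
Check: all required cells visited; 5 ≤ 5 moves.

(2,3), (2,4), (3,4), (4,4), (4,3), (3,3)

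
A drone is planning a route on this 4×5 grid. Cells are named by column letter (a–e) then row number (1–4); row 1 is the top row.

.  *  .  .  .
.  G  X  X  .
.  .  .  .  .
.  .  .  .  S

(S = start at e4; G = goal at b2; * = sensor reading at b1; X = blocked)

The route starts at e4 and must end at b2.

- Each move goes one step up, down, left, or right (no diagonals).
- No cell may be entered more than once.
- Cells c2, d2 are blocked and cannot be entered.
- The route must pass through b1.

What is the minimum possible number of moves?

7

Any route passes through b1 somewhere between e4 and b2. Summing Manhattan distances along the two legs (e4 → b1 → b2) gives a lower bound of 6 + 1 = 7 moves.
A route of 7 moves achieves this: e4 → e3 → e2 → e1 → d1 → c1 → b1 → b2.
Since 7 matches the lower bound, it is optimal.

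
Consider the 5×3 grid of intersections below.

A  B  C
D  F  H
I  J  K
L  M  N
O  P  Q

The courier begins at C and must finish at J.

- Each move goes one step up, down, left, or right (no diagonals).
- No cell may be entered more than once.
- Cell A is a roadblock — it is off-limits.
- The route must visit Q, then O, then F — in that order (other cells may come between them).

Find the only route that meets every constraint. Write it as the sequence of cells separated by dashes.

C - H - K - N - Q - P - O - L - I - D - F - J

The waypoints must appear in the order Q, O, F, with no cell reused.
Route from C: 4× down (reaching Q), 2× left (reaching O), 3× up (reaching D), right to F, down to J — 11 moves in all.
Check: order respected (Q at step 4, O at step 6, F at step 10).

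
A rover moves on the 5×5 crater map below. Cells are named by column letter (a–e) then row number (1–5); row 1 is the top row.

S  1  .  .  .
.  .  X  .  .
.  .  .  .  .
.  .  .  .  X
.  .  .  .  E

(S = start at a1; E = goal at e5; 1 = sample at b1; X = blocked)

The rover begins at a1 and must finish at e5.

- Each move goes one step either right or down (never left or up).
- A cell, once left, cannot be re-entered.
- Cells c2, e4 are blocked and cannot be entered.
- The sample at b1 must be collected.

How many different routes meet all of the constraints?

A right/down-only route from a1 to e5 makes exactly 4 down-moves and 4 right-moves in some order.
With no other constraints that would be C(8,4) = 70 routes.
Split at b1 and multiply the segment counts (each segment already excludes blocked cells): a1→b1: 1; b1→e5: 7; product = 7.
That gives 7 routes.

7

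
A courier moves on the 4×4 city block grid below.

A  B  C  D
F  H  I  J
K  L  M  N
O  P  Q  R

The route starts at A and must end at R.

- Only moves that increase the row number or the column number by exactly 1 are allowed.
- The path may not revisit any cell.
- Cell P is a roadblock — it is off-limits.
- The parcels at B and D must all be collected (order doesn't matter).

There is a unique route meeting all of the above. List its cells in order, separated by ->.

A -> B -> C -> D -> J -> N -> R

Moves only go right or down, so the column and row indices never decrease.
Route from A: right 3 to D, down 3 to R — 6 moves in all.
Check: all required cells visited.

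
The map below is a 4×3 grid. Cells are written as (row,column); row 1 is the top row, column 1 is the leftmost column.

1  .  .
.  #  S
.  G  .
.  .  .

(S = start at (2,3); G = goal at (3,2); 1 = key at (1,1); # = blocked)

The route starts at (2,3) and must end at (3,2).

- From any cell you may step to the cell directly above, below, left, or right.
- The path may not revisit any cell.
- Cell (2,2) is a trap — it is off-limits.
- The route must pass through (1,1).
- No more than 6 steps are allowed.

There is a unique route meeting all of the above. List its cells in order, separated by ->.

The 6-move cap with required stops at (1,1) leaves no slack for detours.
Route from (2,3): up to (1,3), 2× left (reaching (1,1)), 2× down (reaching (3,1)), right to (3,2) — 6 moves in all.
Check: all required cells visited; 6 ≤ 6 moves.

(2,3) -> (1,3) -> (1,2) -> (1,1) -> (2,1) -> (3,1) -> (3,2)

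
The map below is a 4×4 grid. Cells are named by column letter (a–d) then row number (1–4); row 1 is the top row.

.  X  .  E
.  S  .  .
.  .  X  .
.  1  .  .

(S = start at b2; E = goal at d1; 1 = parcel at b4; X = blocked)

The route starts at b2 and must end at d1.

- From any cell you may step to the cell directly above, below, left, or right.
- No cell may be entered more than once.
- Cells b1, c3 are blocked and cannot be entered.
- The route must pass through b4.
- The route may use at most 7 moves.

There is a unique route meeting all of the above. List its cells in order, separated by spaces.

The budget equals the shortest possible length, so every move has to be on a shortest route through the required cells.
Route from b2: down 2 to b4, right 2 to d4, up 3 to d1 — 7 moves in all.
Check: all required cells visited; 7 ≤ 7 moves.

b2 b3 b4 c4 d4 d3 d2 d1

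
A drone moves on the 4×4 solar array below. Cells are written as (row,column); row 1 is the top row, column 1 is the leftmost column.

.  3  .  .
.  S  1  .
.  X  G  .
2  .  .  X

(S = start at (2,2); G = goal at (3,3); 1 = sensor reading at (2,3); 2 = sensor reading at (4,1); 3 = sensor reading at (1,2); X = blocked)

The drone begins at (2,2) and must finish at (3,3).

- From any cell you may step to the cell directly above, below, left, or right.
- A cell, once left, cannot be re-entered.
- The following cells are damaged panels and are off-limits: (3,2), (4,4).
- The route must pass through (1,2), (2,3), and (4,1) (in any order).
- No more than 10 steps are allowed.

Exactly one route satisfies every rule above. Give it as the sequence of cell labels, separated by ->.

The 10-move cap with required stops at (1,2), (2,3), (4,1) leaves no slack for detours.
Route from (2,2): right 1 to (2,3), up 1 to (1,3), left 2 to (1,1), down 3 to (4,1), right 2 to (4,3), up 1 to (3,3) — 10 moves in all.
Check: all required cells visited; 10 ≤ 10 moves.

(2,2) -> (2,3) -> (1,3) -> (1,2) -> (1,1) -> (2,1) -> (3,1) -> (4,1) -> (4,2) -> (4,3) -> (3,3)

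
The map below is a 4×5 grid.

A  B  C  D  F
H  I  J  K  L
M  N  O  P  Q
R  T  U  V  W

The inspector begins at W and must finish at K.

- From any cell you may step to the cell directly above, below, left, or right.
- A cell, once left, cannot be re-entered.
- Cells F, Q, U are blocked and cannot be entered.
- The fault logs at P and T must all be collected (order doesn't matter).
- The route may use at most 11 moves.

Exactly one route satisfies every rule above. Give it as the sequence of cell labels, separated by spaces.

The 11-move cap with required stops at P, T leaves no slack for detours.
Route from W: left to V, up to P, 2× left (reaching N), down to T, left to R, 2× up (reaching H), 3× right (reaching K) — 11 moves in all.
Check: all required cells visited; 11 ≤ 11 moves.

W V P O N T R M H I J K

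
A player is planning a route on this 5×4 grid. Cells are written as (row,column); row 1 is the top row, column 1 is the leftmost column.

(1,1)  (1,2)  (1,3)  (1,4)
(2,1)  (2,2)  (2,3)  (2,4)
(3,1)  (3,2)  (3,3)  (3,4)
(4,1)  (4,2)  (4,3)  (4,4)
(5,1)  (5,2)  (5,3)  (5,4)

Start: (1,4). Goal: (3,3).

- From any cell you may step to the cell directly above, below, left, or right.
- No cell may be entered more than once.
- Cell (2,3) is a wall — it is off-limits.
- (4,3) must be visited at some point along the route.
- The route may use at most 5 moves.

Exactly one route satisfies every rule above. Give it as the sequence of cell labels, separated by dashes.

(1,4) - (2,4) - (3,4) - (4,4) - (4,3) - (3,3)

The budget equals the shortest possible length, so every move has to be on a shortest route through the required cells.
Route from (1,4): 3× down (reaching (4,4)), left to (4,3), up to (3,3) — 5 moves in all.
Check: all required cells visited; 5 ≤ 5 moves.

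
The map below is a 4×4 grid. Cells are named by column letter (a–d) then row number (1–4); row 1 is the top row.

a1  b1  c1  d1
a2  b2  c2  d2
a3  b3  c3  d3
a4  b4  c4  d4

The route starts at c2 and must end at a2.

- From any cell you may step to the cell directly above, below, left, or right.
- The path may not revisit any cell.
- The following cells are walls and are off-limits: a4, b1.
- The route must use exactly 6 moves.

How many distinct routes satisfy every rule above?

4

Need simple routes of exactly 6 moves from c2 to a2 (Manhattan distance 2, so 2 moves are spent on a detour and 2 undoing it).
Enumerating: c2 c3 c4 b4 b3 b2 a2 | c2 c3 c4 b4 b3 a3 a2 | c2 d2 d3 c3 b3 b2 a2 | c2 d2 d3 c3 b3 a3 a2.
That gives 4 routes.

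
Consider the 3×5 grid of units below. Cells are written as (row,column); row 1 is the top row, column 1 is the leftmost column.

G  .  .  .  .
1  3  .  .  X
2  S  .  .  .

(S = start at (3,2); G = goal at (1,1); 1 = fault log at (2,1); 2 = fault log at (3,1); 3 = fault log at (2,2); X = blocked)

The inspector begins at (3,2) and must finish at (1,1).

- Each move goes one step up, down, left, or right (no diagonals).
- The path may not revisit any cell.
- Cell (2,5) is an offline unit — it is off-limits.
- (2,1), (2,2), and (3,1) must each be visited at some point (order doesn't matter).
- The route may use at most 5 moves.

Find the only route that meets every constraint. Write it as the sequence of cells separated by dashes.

The 5-move cap with required stops at (2,1), (2,2), (3,1) leaves no slack for detours.
Route from (3,2): left to (3,1), up to (2,1), right to (2,2), up to (1,2), left to (1,1) — 5 moves in all.
Check: all required cells visited; 5 ≤ 5 moves.

(3,2) - (3,1) - (2,1) - (2,2) - (1,2) - (1,1)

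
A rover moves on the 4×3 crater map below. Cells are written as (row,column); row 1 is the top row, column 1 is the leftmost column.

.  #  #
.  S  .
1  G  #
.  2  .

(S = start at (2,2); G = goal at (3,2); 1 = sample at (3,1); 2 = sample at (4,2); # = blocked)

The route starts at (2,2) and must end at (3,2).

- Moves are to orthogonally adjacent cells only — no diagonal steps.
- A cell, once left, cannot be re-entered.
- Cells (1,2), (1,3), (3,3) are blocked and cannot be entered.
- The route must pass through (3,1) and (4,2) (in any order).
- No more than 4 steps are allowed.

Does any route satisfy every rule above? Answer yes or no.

Even ignoring the no-revisit rule, getting from (2,2) to (3,2), taking the cheapest ordering (2,2) → (3,1) → (4,2) → (3,2) needs at least 2 + 2 + 1 = 5 moves (Manhattan distance per leg), which exceeds the 4-move limit.

no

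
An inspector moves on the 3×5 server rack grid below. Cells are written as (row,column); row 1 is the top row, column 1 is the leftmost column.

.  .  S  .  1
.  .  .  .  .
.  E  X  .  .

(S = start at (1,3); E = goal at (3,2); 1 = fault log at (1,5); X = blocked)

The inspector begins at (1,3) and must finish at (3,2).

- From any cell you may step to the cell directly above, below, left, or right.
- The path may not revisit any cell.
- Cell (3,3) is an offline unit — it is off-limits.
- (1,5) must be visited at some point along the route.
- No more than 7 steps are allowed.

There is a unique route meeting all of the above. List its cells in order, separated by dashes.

The 7-move cap with required stops at (1,5) leaves no slack for detours.
Route from (1,3): right 2 to (1,5), down 1 to (2,5), left 3 to (2,2), down 1 to (3,2) — 7 moves in all.
Check: all required cells visited; 7 ≤ 7 moves.

(1,3) - (1,4) - (1,5) - (2,5) - (2,4) - (2,3) - (2,2) - (3,2)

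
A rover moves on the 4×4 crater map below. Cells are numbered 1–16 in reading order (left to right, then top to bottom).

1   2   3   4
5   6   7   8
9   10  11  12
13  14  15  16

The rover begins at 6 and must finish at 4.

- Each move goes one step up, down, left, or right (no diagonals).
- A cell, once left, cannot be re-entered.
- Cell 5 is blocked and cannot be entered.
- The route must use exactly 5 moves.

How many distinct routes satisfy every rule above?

5

Need simple routes of exactly 5 moves from 6 to 4 (Manhattan distance 3, so 1 moves are spent on a detour and 1 undoing it).
Enumerating: 6 2 3 7 8 4 | 6 10 11 7 3 4 | 6 10 11 7 8 4 | 6 10 11 12 8 4 | 6 7 11 12 8 4.
That gives 5 routes.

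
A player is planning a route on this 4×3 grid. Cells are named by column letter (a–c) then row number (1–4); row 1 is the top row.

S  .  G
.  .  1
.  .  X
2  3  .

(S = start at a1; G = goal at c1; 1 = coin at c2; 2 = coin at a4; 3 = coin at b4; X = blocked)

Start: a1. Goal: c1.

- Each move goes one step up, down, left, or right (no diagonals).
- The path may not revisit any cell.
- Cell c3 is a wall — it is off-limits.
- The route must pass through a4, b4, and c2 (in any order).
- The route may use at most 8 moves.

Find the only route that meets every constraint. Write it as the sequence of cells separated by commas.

The budget equals the shortest possible length, so every move has to be on a shortest route through the required cells.
Route from a1: down 3 to a4, right 1 to b4, up 2 to b2, right 1 to c2, up 1 to c1 — 8 moves in all.
Check: all required cells visited; 8 ≤ 8 moves.

a1, a2, a3, a4, b4, b3, b2, c2, c1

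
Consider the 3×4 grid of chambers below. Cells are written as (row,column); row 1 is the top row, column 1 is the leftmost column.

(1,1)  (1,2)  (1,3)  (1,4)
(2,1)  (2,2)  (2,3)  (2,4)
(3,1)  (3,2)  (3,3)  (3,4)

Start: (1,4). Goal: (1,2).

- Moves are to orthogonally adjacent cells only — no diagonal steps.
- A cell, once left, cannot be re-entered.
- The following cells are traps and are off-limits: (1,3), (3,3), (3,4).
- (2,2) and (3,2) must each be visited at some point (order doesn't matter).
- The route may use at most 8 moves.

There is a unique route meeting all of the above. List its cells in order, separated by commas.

The 8-move cap with required stops at (2,2), (3,2) leaves no slack for detours.
Route from (1,4): down 1 to (2,4), left 2 to (2,2), down 1 to (3,2), left 1 to (3,1), up 2 to (1,1), right 1 to (1,2) — 8 moves in all.
Check: all required cells visited; 8 ≤ 8 moves.

(1,4), (2,4), (2,3), (2,2), (3,2), (3,1), (2,1), (1,1), (1,2)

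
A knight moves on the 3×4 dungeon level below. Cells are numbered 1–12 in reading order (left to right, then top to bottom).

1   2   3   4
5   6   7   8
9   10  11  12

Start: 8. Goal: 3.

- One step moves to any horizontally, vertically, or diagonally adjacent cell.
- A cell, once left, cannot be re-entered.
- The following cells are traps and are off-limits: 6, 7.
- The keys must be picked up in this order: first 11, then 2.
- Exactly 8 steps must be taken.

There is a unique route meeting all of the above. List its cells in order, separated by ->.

The waypoints must appear in the order 11, 2, with no cell reused.
Route from 8: down 1 to 12, left 3 to 9, up 2 to 1, right 2 to 3 — 8 moves in all.
Check: order respected (11 at step 2, 2 at step 7); 8 moves as required.

8 -> 12 -> 11 -> 10 -> 9 -> 5 -> 1 -> 2 -> 3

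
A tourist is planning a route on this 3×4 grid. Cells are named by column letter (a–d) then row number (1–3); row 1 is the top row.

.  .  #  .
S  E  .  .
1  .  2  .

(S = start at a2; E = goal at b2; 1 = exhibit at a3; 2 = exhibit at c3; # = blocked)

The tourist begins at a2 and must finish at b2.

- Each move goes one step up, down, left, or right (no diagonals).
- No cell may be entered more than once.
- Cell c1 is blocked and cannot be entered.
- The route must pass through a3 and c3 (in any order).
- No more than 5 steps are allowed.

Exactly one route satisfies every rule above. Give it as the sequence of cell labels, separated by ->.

a2 -> a3 -> b3 -> c3 -> c2 -> b2

The 5-move cap with required stops at a3, c3 leaves no slack for detours.
Route from a2: down 1 to a3, right 2 to c3, up 1 to c2, left 1 to b2 — 5 moves in all.
Check: all required cells visited; 5 ≤ 5 moves.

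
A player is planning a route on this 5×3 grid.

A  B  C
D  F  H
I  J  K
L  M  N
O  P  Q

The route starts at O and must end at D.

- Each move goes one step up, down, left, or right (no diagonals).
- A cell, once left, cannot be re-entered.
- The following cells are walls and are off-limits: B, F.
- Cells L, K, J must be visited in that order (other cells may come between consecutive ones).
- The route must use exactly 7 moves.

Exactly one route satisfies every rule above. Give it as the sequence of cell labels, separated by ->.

O -> L -> M -> N -> K -> J -> I -> D

The waypoints must appear in the order L, K, J, with no cell reused.
Route from O: up to L, 2× right (reaching N), up to K, 2× left (reaching I), up to D — 7 moves in all.
Check: order respected (L at step 1, K at step 4, J at step 5); 7 moves as required.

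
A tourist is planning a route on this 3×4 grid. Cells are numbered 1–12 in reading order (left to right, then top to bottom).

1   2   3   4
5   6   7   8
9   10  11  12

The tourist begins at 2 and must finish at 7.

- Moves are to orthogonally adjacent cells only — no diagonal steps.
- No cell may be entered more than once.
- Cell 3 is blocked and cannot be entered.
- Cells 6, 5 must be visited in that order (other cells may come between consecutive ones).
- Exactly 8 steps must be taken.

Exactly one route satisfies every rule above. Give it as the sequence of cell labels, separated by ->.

2 -> 6 -> 5 -> 9 -> 10 -> 11 -> 12 -> 8 -> 7

The waypoints must appear in the order 6, 5, with no cell reused.
Route from 2: down 1 to 6, left 1 to 5, down 1 to 9, right 3 to 12, up 1 to 8, left 1 to 7 — 8 moves in all.
Check: order respected (6 at step 1, 5 at step 2); 8 moves as required.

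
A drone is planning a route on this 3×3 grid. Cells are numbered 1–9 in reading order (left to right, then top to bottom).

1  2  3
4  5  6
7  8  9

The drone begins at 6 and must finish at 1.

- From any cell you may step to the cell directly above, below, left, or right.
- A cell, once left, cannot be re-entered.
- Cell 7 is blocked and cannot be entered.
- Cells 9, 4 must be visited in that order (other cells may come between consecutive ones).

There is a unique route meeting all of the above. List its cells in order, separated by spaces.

6 9 8 5 4 1

The waypoints must appear in the order 9, 4, with no cell reused.
Route from 6: down 1 to 9, left 1 to 8, up 1 to 5, left 1 to 4, up 1 to 1 — 5 moves in all.
Check: order respected (9 at step 1, 4 at step 4).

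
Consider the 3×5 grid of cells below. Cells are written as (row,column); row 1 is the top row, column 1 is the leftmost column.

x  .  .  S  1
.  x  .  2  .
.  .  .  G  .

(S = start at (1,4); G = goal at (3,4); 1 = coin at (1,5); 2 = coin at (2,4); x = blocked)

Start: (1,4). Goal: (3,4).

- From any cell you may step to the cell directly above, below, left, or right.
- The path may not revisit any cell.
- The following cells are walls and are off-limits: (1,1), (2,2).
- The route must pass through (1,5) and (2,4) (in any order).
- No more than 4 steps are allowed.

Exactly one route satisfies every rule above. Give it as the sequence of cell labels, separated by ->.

Any route must reach (1,5) and (2,4) and still end at (3,4) within 4 moves, so the order of the required stops is forced.
Route from (1,4): right to (1,5), down to (2,5), left to (2,4), down to (3,4) — 4 moves in all.
Check: all required cells visited; 4 ≤ 4 moves.

(1,4) -> (1,5) -> (2,5) -> (2,4) -> (3,4)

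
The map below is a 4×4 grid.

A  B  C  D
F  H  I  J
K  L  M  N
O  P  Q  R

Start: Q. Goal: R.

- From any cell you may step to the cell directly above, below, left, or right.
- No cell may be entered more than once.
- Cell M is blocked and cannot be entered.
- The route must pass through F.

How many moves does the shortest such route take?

9

Any route passes through F somewhere between Q and R. Summing Manhattan distances along the two legs (Q → F → R) gives a lower bound of 4 + 5 = 9 moves.
A route of 9 moves achieves this: Q → P → L → K → F → H → I → J → N → R.
Since 9 matches the lower bound, it is optimal.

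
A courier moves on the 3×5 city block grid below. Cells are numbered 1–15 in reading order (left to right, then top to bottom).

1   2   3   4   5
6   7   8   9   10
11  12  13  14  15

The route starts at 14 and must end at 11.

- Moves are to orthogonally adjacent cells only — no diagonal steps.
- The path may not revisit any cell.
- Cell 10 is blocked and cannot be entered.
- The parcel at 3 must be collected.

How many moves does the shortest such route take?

7

Any route passes through 3 somewhere between 14 and 11. Summing Manhattan distances along the two legs (14 → 3 → 11) gives a lower bound of 3 + 4 = 7 moves.
A route of 7 moves achieves this: 14 → 9 → 4 → 3 → 8 → 13 → 12 → 11.
Since 7 matches the lower bound, it is optimal.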